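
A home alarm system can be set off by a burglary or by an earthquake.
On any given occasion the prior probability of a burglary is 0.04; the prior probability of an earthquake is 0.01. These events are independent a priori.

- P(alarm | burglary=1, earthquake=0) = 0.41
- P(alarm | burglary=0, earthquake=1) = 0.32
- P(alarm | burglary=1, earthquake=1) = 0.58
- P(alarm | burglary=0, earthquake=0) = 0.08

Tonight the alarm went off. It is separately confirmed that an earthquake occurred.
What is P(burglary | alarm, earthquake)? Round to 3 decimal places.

P(burglary | alarm, earthquake) ≈ 0.070

Enumerate both values of burglary and weight by the priors:
  P(alarm | earthquake) = 0.32*0.96 + 0.58*0.04
        = 0.307200 + 0.023200 = 0.330400
Configurations with burglary contribute 0.023200, so
  P(burglary | alarm, earthquake) = 0.023200 / 0.330400 ≈ 0.070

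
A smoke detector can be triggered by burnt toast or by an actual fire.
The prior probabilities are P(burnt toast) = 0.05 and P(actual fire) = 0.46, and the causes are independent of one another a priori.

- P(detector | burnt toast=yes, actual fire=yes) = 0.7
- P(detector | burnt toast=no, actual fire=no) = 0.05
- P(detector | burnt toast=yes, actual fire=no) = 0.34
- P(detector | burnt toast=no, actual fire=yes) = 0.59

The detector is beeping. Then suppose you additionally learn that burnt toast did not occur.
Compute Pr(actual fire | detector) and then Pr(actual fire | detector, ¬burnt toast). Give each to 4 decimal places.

P(detector) = 0.05*0.95*0.54 + 0.59*0.95*0.46 + 0.34*0.05*0.54 + 0.7*0.05*0.46 = 0.025650 + 0.257830 + 0.009180 + 0.016100 = 0.308760
Restricting to configurations with actual fire present: 0.257830 + 0.016100 = 0.273930.
So P(actual fire | detector) = 0.273930/0.308760 ≈ 0.8872.

With the extra evidence:
P(detector | ¬burnt toast) = 0.05·0.54 + 0.59·0.46 = 0.027000 + 0.271400 = 0.298400
The actual fire-present share is 0.59·0.46 = 0.271400.
P(actual fire | detector, ¬burnt toast) = 0.271400 / 0.298400 ≈ 0.9095
With burnt toast excluded, actual fire must carry more of the explanatory weight for the detector.

Pr(actual fire | detector) ≈ 0.8872; Pr(actual fire | detector, ¬burnt toast) ≈ 0.9095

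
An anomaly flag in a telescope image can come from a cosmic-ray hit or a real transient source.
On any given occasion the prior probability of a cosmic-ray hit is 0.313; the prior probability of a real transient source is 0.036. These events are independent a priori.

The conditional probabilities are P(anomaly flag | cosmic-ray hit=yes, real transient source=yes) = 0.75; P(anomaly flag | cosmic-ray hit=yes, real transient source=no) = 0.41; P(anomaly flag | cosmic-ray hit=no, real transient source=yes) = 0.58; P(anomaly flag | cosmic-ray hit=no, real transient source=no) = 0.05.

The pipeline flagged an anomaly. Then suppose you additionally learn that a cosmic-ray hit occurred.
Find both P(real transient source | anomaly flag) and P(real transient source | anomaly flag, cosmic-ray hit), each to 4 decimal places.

Enumerate the 4 (cosmic-ray hit, real transient source) configurations and weight by the priors:
  P(anomaly flag) = 0.05·0.687·0.964 + 0.58·0.687·0.036 + 0.41·0.313·0.964 + 0.75·0.313·0.036
        = 0.033113 + 0.014345 + 0.123710 + 0.008451 = 0.179619
Configurations with real transient source contribute 0.022796, so
  P(real transient source | anomaly flag) = 0.022796 / 0.179619 ≈ 0.1269

Now condition on the additional information:
P(anomaly flag | cosmic-ray hit) = 0.41·0.964 + 0.75·0.036 = 0.395240 + 0.027000 = 0.422240
The real transient source-present share is 0.75·0.036 = 0.027000.
Hence the posterior is 0.027000/0.422240 ≈ 0.0639.

P(real transient source | anomaly flag) ≈ 0.1269; P(real transient source | anomaly flag, cosmic-ray hit) ≈ 0.0639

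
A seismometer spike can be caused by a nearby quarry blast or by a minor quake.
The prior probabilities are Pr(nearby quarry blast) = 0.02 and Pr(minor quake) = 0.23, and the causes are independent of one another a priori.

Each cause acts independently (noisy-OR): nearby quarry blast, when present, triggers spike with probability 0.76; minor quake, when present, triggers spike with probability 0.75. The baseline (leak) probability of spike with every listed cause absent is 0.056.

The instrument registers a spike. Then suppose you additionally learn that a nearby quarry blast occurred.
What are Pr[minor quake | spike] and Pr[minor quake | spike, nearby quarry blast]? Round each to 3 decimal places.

Pr[minor quake | spike] ≈ 0.765; Pr[minor quake | spike, nearby quarry blast] ≈ 0.267

Under noisy-OR, P(spike | causes) = 1 − (1−0.056)·∏(1−qᵢ) over the active causes.
Weight on minor quake=true, given the evidence: 0.172206 + 0.004339 = 0.176545
Normalizer over all consistent configurations: 0.056·0.98·0.77 + 0.764·0.98·0.23 + 0.77344·0.02·0.77 + 0.94336·0.02·0.23 = 0.230714
Posterior = 0.176545 / 0.230714 ≈ 0.765

With the extra evidence:
Numerator (weight on configurations with minor quake): 0.94336*0.23 = 0.216973
Denominator P(spike | nearby quarry blast): 0.77344*0.77 + 0.94336*0.23 = 0.812522
P(minor quake | spike, nearby quarry blast) = 0.216973/0.812522 ≈ 0.267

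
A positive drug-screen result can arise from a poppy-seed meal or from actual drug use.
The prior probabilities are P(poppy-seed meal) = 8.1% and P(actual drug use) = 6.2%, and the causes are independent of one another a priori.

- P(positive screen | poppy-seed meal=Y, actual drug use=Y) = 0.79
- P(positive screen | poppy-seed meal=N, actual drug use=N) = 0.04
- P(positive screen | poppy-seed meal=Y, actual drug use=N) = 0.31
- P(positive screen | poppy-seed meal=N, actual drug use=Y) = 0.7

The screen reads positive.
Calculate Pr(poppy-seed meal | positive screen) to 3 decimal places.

For the numerator, keep only poppy-seed meal=true terms: 0.023553 + 0.003967 = 0.027520
Denominator P(positive screen): 0.04·0.919·0.938 + 0.7·0.919·0.062 + 0.31·0.081·0.938 + 0.79·0.081·0.062 = 0.101886
Posterior = 0.027520 / 0.101886 ≈ 0.270

Pr(poppy-seed meal | positive screen) ≈ 0.270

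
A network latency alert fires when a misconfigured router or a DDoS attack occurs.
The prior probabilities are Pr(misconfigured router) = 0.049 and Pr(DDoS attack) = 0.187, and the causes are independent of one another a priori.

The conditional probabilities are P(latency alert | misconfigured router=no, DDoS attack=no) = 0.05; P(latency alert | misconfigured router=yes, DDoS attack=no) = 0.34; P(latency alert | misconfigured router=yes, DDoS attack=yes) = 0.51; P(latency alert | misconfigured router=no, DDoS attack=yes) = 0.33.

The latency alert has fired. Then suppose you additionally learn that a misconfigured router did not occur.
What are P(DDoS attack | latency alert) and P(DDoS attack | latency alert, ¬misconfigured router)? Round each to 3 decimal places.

P(latency alert) = 0.05*0.951*0.813 + 0.33*0.951*0.187 + 0.34*0.049*0.813 + 0.51*0.049*0.187 = 0.038658 + 0.058686 + 0.013545 + 0.004673 = 0.115562
The DDoS attack-present share is 0.058686 + 0.004673 = 0.063359.
P(DDoS attack | latency alert) = 0.063359 / 0.115562 ≈ 0.548

Now condition on the additional information:
P(latency alert | ¬misconfigured router) = 0.05×0.813 + 0.33×0.187 = 0.040650 + 0.061710 = 0.102360
Restricting to configurations with DDoS attack present: 0.33×0.187 = 0.061710.
P(DDoS attack | latency alert, ¬misconfigured router) = 0.061710 / 0.102360 ≈ 0.603
With misconfigured router excluded, DDoS attack must carry more of the explanatory weight for the latency alert.

P(DDoS attack | latency alert) ≈ 0.548; P(DDoS attack | latency alert, ¬misconfigured router) ≈ 0.603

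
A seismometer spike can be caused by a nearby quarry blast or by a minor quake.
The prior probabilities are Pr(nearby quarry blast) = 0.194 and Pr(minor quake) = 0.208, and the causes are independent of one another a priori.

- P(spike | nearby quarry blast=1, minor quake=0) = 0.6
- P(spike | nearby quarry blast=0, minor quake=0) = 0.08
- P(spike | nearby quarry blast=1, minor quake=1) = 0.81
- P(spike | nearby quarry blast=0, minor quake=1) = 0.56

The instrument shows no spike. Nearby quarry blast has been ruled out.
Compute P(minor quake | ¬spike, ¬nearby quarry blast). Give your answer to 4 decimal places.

P(minor quake | ¬spike, ¬nearby quarry blast) ≈ 0.1116

By total probability over both values of minor quake:
  P(¬spike | ¬nearby quarry blast) = 0.92·0.792 + 0.44·0.208
        = 0.728640 + 0.091520 = 0.820160
The terms with minor quake present sum to 0.091520, so
  P(minor quake | ¬spike, ¬nearby quarry blast) = 0.091520 / 0.820160 ≈ 0.1116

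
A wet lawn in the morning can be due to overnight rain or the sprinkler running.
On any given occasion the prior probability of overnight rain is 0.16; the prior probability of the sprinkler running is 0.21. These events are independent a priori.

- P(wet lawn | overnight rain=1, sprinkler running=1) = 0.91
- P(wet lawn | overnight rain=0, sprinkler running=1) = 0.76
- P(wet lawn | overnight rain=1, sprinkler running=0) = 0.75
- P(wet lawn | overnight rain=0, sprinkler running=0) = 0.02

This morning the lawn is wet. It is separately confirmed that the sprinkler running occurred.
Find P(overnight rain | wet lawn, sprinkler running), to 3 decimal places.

P(overnight rain | wet lawn, sprinkler running) ≈ 0.186

P(wet lawn | sprinkler running) = 0.76×0.84 + 0.91×0.16 = 0.638400 + 0.145600 = 0.784000
Of this, 0.145600 comes from 0.91×0.16 (the overnight rain=true cases).
P(overnight rain | wet lawn, sprinkler running) = 0.145600 / 0.784000 ≈ 0.186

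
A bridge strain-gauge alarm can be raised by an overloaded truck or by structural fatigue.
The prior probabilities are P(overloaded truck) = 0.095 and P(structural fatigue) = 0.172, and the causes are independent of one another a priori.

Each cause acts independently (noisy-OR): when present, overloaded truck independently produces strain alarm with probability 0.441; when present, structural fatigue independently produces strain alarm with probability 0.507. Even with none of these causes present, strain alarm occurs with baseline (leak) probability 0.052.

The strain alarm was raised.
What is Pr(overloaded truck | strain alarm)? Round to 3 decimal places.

Under noisy-OR, P(strain alarm | causes) = 1 − (1−0.052)·∏(1−qᵢ) over the active causes.
P(strain alarm) = 0.052×0.905×0.828 + 0.532636×0.905×0.172 + 0.470068×0.095×0.828 + 0.738744×0.095×0.172 = 0.038966 + 0.082910 + 0.036976 + 0.012071 = 0.170923
Of this, 0.049047 comes from 0.036976 + 0.012071 (the overloaded truck=true cases).
Hence the posterior is 0.049047/0.170923 ≈ 0.287.

Pr(overloaded truck | strain alarm) ≈ 0.287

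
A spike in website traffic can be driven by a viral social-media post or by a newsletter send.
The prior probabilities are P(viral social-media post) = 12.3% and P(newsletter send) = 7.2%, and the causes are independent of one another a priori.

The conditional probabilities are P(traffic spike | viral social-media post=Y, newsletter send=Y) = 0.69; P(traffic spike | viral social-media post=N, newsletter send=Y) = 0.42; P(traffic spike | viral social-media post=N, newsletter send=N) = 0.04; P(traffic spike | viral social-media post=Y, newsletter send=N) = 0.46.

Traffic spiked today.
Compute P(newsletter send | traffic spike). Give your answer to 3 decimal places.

For the numerator, keep only newsletter send=true terms: 0.026520 + 0.006111 = 0.032631
The normalizing constant is 0.04×0.877×0.928 + 0.42×0.877×0.072 + 0.46×0.123×0.928 + 0.69×0.123×0.072 = 0.117691
Posterior = 0.032631 / 0.117691 ≈ 0.277

P(newsletter send | traffic spike) ≈ 0.277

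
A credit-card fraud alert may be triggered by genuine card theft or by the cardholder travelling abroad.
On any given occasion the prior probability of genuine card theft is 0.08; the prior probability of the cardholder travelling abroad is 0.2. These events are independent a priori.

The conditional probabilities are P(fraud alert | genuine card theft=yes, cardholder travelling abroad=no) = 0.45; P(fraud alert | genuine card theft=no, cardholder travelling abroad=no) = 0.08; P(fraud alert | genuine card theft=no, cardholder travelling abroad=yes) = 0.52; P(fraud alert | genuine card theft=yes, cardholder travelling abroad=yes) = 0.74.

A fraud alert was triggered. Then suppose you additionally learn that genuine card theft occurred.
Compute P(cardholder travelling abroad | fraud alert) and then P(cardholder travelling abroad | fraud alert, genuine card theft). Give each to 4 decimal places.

For the numerator, keep only cardholder travelling abroad=true terms: 0.095680 + 0.011840 = 0.107520
Denominator P(fraud alert): 0.08*0.92*0.8 + 0.52*0.92*0.2 + 0.45*0.08*0.8 + 0.74*0.08*0.2 = 0.195200
P(cardholder travelling abroad | fraud alert) = 0.107520/0.195200 ≈ 0.5508

Now condition on the additional information:
Enumerate both values of cardholder travelling abroad and weight by the priors:
  P(fraud alert | genuine card theft) = 0.45×0.8 + 0.74×0.2
        = 0.360000 + 0.148000 = 0.508000
Configurations with cardholder travelling abroad contribute 0.148000, so
  P(cardholder travelling abroad | fraud alert, genuine card theft) = 0.148000 / 0.508000 ≈ 0.2913
This is intercausal reasoning (explaining away): once genuine card theft accounts for the fraud alert, cardholder travelling abroad becomes less likely.

P(cardholder travelling abroad | fraud alert) ≈ 0.5508; P(cardholder travelling abroad | fraud alert, genuine card theft) ≈ 0.2913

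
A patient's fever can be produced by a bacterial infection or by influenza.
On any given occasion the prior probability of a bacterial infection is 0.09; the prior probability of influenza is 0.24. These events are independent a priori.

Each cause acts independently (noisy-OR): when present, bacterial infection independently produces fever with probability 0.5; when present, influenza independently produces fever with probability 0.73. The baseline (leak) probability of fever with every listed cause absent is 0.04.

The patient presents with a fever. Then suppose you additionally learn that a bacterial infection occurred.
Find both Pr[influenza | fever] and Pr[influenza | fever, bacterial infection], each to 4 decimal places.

Under noisy-OR, P(fever | causes) = 1 − (1−0.04)·∏(1−qᵢ) over the active causes.
P(fever) = 0.04×0.91×0.76 + 0.7408×0.91×0.24 + 0.52×0.09×0.76 + 0.8704×0.09×0.24 = 0.027664 + 0.161791 + 0.035568 + 0.018801 = 0.243824
The influenza-present share is 0.161791 + 0.018801 = 0.180592.
So P(influenza | fever) = 0.180592/0.243824 ≈ 0.7407.

Now also conditioning on bacterial infection=true:
Enumerate both values of influenza and weight by the priors:
  P(fever | bacterial infection) = 0.52·0.76 + 0.8704·0.24
        = 0.395200 + 0.208896 = 0.604096
The terms with influenza present sum to 0.208896, so
  P(influenza | fever, bacterial infection) = 0.208896 / 0.604096 ≈ 0.3458

Pr[influenza | fever] ≈ 0.7407; Pr[influenza | fever, bacterial infection] ≈ 0.3458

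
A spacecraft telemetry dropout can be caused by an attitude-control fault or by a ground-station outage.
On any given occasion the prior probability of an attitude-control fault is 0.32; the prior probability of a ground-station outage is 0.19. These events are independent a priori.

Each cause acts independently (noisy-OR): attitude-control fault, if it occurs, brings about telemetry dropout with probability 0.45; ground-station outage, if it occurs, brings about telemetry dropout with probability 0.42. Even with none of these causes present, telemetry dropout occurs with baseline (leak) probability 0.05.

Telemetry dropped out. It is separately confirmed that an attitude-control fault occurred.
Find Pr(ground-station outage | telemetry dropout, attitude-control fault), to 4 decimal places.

Under noisy-OR, P(telemetry dropout | causes) = 1 − (1−0.05)·∏(1−qᵢ) over the active causes.
P(telemetry dropout | attitude-control fault) = 0.4775*0.81 + 0.69695*0.19 = 0.386775 + 0.132420 = 0.519195
Restricting to configurations with ground-station outage present: 0.69695*0.19 = 0.132420.
So P(ground-station outage | telemetry dropout, attitude-control fault) = 0.132420/0.519195 ≈ 0.2550.

Pr(ground-station outage | telemetry dropout, attitude-control fault) ≈ 0.2550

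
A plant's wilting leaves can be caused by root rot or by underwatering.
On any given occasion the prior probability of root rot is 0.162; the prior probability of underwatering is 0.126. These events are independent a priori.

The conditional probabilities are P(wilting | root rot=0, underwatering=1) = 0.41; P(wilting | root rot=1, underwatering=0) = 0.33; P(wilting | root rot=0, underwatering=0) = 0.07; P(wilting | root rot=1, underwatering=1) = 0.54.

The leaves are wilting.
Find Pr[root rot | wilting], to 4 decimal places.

Pr[root rot | wilting] ≈ 0.3791

P(wilting) = 0.07×0.838×0.874 + 0.41×0.838×0.126 + 0.33×0.162×0.874 + 0.54×0.162×0.126 = 0.051269 + 0.043291 + 0.046724 + 0.011022 = 0.152306
Of this, 0.057746 comes from 0.046724 + 0.011022 (the root rot=true cases).
P(root rot | wilting) = 0.057746 / 0.152306 ≈ 0.3791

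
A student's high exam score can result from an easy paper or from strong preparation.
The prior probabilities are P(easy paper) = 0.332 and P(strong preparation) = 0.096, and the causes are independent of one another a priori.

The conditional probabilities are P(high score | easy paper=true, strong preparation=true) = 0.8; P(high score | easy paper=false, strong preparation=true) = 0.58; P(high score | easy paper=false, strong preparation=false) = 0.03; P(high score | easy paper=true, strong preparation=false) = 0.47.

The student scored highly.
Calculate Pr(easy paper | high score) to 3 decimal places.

Pr(easy paper | high score) ≈ 0.751

P(high score) = 0.03·0.668·0.904 + 0.58·0.668·0.096 + 0.47·0.332·0.904 + 0.8·0.332·0.096 = 0.018116 + 0.037194 + 0.141060 + 0.025498 = 0.221868
Of this, 0.166558 comes from 0.141060 + 0.025498 (the easy paper=true cases).
P(easy paper | high score) = 0.166558 / 0.221868 ≈ 0.751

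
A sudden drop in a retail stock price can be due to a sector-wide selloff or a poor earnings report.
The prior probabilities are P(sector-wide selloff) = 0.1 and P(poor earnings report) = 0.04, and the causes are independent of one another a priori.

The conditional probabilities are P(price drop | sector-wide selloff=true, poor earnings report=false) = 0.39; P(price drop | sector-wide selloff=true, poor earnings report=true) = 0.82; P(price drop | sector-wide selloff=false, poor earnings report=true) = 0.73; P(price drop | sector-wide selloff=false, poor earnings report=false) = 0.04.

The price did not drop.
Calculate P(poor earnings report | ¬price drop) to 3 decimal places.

Enumerate the 4 (sector-wide selloff, poor earnings report) configurations and weight by the priors:
  P(¬price drop) = 0.96·0.9·0.96 + 0.27·0.9·0.04 + 0.61·0.1·0.96 + 0.18·0.1·0.04
        = 0.829440 + 0.009720 + 0.058560 + 0.000720 = 0.898440
Configurations with poor earnings report contribute 0.010440, so
  P(poor earnings report | ¬price drop) = 0.010440 / 0.898440 ≈ 0.012

P(poor earnings report | ¬price drop) ≈ 0.012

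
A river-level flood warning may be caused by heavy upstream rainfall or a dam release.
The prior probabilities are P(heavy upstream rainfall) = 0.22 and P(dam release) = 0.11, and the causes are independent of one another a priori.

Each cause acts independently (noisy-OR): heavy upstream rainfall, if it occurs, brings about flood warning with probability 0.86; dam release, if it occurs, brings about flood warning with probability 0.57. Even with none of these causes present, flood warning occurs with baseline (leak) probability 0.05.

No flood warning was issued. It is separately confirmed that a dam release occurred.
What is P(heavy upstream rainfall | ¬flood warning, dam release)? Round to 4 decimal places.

Under noisy-OR, P(flood warning | causes) = 1 − (1−0.05)·∏(1−qᵢ) over the active causes.
P(¬flood warning | dam release) = 0.4085*0.78 + 0.05719*0.22 = 0.318630 + 0.012582 = 0.331212
Of this, 0.012582 comes from 0.05719*0.22 (the heavy upstream rainfall=true cases).
So P(heavy upstream rainfall | ¬flood warning, dam release) = 0.012582/0.331212 ≈ 0.0380.

P(heavy upstream rainfall | ¬flood warning, dam release) ≈ 0.0380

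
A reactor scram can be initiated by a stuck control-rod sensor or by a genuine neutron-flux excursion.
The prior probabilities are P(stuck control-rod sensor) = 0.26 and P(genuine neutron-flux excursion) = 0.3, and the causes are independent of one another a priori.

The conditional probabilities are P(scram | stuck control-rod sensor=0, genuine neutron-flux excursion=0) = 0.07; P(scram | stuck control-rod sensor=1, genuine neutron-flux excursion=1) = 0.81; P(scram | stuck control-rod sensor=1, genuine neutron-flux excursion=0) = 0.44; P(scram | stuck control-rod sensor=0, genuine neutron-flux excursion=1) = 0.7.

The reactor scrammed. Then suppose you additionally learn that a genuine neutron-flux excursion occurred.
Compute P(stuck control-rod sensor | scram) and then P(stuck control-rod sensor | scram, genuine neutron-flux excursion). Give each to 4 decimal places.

P(stuck control-rod sensor | scram) ≈ 0.4277; P(stuck control-rod sensor | scram, genuine neutron-flux excursion) ≈ 0.2890

P(scram) = 0.07×0.74×0.7 + 0.7×0.74×0.3 + 0.44×0.26×0.7 + 0.81×0.26×0.3 = 0.036260 + 0.155400 + 0.080080 + 0.063180 = 0.334920
Restricting to configurations with stuck control-rod sensor present: 0.080080 + 0.063180 = 0.143260.
P(stuck control-rod sensor | scram) = 0.143260 / 0.334920 ≈ 0.4277

Now also conditioning on genuine neutron-flux excursion=true:
P(scram | genuine neutron-flux excursion) = 0.7*0.74 + 0.81*0.26 = 0.518000 + 0.210600 = 0.728600
The stuck control-rod sensor-present share is 0.81*0.26 = 0.210600.
So P(stuck control-rod sensor | scram, genuine neutron-flux excursion) = 0.210600/0.728600 ≈ 0.2890.
— genuine neutron-flux excursion explains away the evidence for stuck control-rod sensor.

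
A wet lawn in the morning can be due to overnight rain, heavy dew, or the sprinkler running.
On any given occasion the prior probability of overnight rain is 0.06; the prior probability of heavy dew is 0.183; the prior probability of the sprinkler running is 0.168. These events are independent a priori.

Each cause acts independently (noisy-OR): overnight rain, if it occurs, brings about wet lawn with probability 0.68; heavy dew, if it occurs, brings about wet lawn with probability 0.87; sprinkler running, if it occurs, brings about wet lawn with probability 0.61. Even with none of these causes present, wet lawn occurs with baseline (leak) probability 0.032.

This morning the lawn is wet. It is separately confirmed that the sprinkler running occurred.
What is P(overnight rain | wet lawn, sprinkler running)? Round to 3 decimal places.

Under noisy-OR, P(wet lawn | causes) = 1 − (1−0.032)·∏(1−qᵢ) over the active causes.
Weight on overnight rain=true, given the evidence: 0.043098 + 0.010808 = 0.053906
Normalizer over all consistent configurations: 0.62248*0.94*0.817 + 0.950922*0.94*0.183 + 0.879194*0.06*0.817 + 0.984295*0.06*0.183 = 0.695536
Posterior = 0.053906 / 0.695536 ≈ 0.078

P(overnight rain | wet lawn, sprinkler running) ≈ 0.078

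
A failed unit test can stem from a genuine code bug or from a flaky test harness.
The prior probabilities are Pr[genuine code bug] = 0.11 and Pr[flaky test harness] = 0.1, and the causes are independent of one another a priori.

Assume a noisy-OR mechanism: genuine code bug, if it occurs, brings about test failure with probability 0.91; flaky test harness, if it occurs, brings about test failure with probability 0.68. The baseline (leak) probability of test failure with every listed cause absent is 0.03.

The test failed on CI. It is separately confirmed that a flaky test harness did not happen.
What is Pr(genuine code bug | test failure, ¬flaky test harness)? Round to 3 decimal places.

Under noisy-OR, P(test failure | causes) = 1 − (1−0.03)·∏(1−qᵢ) over the active causes.
Enumerate both values of genuine code bug and weight by the priors:
  P(test failure | ¬flaky test harness) = 0.03*0.89 + 0.9127*0.11
        = 0.026700 + 0.100397 = 0.127097
Configurations with genuine code bug contribute 0.100397, so
  P(genuine code bug | test failure, ¬flaky test harness) = 0.100397 / 0.127097 ≈ 0.790

Pr(genuine code bug | test failure, ¬flaky test harness) ≈ 0.790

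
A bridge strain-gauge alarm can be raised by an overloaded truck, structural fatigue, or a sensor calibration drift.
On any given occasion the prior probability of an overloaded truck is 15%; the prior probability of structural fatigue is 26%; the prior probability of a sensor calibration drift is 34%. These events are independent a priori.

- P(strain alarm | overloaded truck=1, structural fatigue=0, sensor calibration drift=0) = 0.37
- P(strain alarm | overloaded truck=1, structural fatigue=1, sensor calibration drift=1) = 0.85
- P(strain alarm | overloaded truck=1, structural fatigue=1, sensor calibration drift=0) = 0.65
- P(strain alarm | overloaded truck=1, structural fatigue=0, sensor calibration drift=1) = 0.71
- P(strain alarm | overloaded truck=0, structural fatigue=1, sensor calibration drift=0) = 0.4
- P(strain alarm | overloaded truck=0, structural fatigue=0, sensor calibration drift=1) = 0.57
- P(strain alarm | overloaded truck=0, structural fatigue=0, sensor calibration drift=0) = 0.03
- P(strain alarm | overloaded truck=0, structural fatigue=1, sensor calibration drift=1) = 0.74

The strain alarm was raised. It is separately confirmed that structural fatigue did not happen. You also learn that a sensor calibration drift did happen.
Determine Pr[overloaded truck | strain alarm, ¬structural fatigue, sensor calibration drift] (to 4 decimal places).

Pr[overloaded truck | strain alarm, ¬structural fatigue, sensor calibration drift] ≈ 0.1802

Weight on overloaded truck=true, given the evidence: 0.71×0.15 = 0.106500
Denominator P(strain alarm | ¬structural fatigue, sensor calibration drift): 0.57×0.85 + 0.71×0.15 = 0.591000
P(overloaded truck | strain alarm, ¬structural fatigue, sensor calibration drift) = 0.106500/0.591000 ≈ 0.1802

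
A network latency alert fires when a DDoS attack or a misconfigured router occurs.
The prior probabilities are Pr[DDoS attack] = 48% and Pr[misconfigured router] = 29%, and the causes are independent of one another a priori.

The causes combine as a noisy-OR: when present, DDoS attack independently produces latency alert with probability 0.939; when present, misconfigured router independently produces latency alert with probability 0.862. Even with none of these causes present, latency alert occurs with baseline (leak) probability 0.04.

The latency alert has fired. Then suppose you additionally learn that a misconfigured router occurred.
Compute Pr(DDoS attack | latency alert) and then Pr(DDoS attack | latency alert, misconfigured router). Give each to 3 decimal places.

Pr(DDoS attack | latency alert) ≈ 0.759; Pr(DDoS attack | latency alert, misconfigured router) ≈ 0.513

Under noisy-OR, P(latency alert | causes) = 1 − (1−0.04)·∏(1−qᵢ) over the active causes.
Weight on DDoS attack=true, given the evidence: 0.320843 + 0.138075 = 0.458918
Denominator P(latency alert): 0.04×0.52×0.71 + 0.86752×0.52×0.29 + 0.94144×0.48×0.71 + 0.991919×0.48×0.29 = 0.604508
Posterior = 0.458918 / 0.604508 ≈ 0.759

Now condition on the additional information:
Weight on DDoS attack=true, given the evidence: 0.991919·0.48 = 0.476121
Denominator P(latency alert | misconfigured router): 0.86752·0.52 + 0.991919·0.48 = 0.927231
P(DDoS attack | latency alert, misconfigured router) = 0.476121/0.927231 ≈ 0.513
— misconfigured router explains away the evidence for DDoS attack.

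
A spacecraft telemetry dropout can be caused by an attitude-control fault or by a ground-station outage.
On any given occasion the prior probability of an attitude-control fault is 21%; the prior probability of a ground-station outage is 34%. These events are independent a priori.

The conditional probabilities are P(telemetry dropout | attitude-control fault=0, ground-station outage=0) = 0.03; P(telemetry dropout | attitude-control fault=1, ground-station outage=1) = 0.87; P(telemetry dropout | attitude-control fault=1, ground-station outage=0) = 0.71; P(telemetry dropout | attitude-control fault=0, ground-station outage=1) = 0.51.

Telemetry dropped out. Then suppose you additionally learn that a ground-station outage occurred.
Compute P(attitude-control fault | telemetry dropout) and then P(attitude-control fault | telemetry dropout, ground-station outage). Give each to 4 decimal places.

P(attitude-control fault | telemetry dropout) ≈ 0.5126; P(attitude-control fault | telemetry dropout, ground-station outage) ≈ 0.3120

P(telemetry dropout) = 0.03×0.79×0.66 + 0.51×0.79×0.34 + 0.71×0.21×0.66 + 0.87×0.21×0.34 = 0.015642 + 0.136986 + 0.098406 + 0.062118 = 0.313152
The attitude-control fault-present share is 0.098406 + 0.062118 = 0.160524.
So P(attitude-control fault | telemetry dropout) = 0.160524/0.313152 ≈ 0.5126.

Now condition on the additional information:
Weight on attitude-control fault=true, given the evidence: 0.87×0.21 = 0.182700
The normalizing constant is 0.51×0.79 + 0.87×0.21 = 0.585600
P(attitude-control fault | telemetry dropout, ground-station outage) = 0.182700/0.585600 ≈ 0.3120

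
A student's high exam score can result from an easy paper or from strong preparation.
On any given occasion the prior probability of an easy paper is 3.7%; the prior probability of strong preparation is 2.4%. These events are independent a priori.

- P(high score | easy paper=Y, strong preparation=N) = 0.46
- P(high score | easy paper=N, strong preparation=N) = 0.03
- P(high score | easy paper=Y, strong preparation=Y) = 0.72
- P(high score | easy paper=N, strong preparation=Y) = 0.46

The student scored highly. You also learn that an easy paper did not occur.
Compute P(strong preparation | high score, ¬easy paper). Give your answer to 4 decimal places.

P(high score | ¬easy paper) = 0.03·0.976 + 0.46·0.024 = 0.029280 + 0.011040 = 0.040320
Restricting to configurations with strong preparation present: 0.46·0.024 = 0.011040.
P(strong preparation | high score, ¬easy paper) = 0.011040 / 0.040320 ≈ 0.2738

P(strong preparation | high score, ¬easy paper) ≈ 0.2738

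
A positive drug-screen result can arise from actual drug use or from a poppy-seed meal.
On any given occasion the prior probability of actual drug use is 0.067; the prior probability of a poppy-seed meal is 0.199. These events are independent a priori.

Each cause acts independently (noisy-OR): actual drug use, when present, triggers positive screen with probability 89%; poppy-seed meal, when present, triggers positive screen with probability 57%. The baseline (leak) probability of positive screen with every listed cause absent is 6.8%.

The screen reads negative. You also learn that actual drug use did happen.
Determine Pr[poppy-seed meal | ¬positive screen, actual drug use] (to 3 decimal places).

Under noisy-OR, P(positive screen | causes) = 1 − (1−0.068)·∏(1−qᵢ) over the active causes.
Enumerate both values of poppy-seed meal and weight by the priors:
  P(¬positive screen | actual drug use) = 0.10252·0.801 + 0.044084·0.199
        = 0.082119 + 0.008773 = 0.090892
Configurations with poppy-seed meal contribute 0.008773, so
  P(poppy-seed meal | ¬positive screen, actual drug use) = 0.008773 / 0.090892 ≈ 0.097

Pr[poppy-seed meal | ¬positive screen, actual drug use] ≈ 0.097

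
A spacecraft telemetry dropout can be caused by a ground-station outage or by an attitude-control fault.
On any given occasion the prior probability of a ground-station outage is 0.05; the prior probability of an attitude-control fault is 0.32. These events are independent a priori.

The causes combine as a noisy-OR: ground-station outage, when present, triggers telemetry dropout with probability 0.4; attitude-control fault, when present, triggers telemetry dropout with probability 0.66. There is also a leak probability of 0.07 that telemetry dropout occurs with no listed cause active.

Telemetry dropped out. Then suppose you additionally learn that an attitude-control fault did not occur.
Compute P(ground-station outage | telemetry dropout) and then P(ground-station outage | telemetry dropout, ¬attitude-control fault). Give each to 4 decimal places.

Under noisy-OR, P(telemetry dropout | causes) = 1 − (1−0.07)·∏(1−qᵢ) over the active causes.
Enumerate the 4 (ground-station outage, attitude-control fault) configurations and weight by the priors:
  P(telemetry dropout) = 0.07*0.95*0.68 + 0.6838*0.95*0.32 + 0.442*0.05*0.68 + 0.81028*0.05*0.32
        = 0.045220 + 0.207875 + 0.015028 + 0.012964 = 0.281087
The terms with ground-station outage present sum to 0.027992, so
  P(ground-station outage | telemetry dropout) = 0.027992 / 0.281087 ≈ 0.0996

With the extra evidence:
P(telemetry dropout | ¬attitude-control fault) = 0.07·0.95 + 0.442·0.05 = 0.066500 + 0.022100 = 0.088600
Restricting to configurations with ground-station outage present: 0.442·0.05 = 0.022100.
Hence the posterior is 0.022100/0.088600 ≈ 0.2494.

P(ground-station outage | telemetry dropout) ≈ 0.0996; P(ground-station outage | telemetry dropout, ¬attitude-control fault) ≈ 0.2494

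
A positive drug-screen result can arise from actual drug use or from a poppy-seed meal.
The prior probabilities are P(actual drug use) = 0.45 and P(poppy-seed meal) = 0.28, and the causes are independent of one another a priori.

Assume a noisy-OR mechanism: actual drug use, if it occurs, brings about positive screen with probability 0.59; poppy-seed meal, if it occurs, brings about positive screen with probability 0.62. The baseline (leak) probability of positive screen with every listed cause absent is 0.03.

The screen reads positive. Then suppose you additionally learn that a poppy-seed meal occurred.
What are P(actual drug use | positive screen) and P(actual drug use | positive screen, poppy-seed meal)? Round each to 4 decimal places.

Under noisy-OR, P(positive screen | causes) = 1 − (1−0.03)·∏(1−qᵢ) over the active causes.
P(positive screen) = 0.03·0.55·0.72 + 0.6314·0.55·0.28 + 0.6023·0.45·0.72 + 0.848874·0.45·0.28 = 0.011880 + 0.097236 + 0.195145 + 0.106958 = 0.411219
The actual drug use-present share is 0.195145 + 0.106958 = 0.302103.
Hence the posterior is 0.302103/0.411219 ≈ 0.7347.

Now condition on the additional information:
Sum P(positive screen|·) weighted by the priors over both values of actual drug use:
  P(positive screen | poppy-seed meal) = 0.6314·0.55 + 0.848874·0.45
        = 0.347270 + 0.381993 = 0.729263
Configurations with actual drug use contribute 0.381993, so
  P(actual drug use | positive screen, poppy-seed meal) = 0.381993 / 0.729263 ≈ 0.5238
The drop from 0.7347 to 0.5238 is the explaining-away (discounting) effect.

P(actual drug use | positive screen) ≈ 0.7347; P(actual drug use | positive screen, poppy-seed meal) ≈ 0.5238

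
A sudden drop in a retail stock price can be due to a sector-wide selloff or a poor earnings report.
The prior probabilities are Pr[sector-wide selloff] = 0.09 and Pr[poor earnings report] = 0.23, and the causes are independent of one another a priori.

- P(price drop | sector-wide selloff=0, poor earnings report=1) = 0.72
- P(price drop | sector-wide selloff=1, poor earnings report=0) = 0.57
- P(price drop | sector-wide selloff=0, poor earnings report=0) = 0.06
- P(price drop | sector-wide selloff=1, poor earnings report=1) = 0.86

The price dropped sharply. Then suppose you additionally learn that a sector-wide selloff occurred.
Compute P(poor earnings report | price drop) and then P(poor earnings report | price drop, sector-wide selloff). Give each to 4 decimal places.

P(poor earnings report | price drop) ≈ 0.6739; P(poor earnings report | price drop, sector-wide selloff) ≈ 0.3107

By total probability over the 4 (sector-wide selloff, poor earnings report) configurations:
  P(price drop) = 0.06×0.91×0.77 + 0.72×0.91×0.23 + 0.57×0.09×0.77 + 0.86×0.09×0.23
        = 0.042042 + 0.150696 + 0.039501 + 0.017802 = 0.250041
Keeping only the poor earnings report-present terms gives 0.168498, so
  P(poor earnings report | price drop) = 0.168498 / 0.250041 ≈ 0.6739

Now condition on the additional information:
P(price drop | sector-wide selloff) = 0.57·0.77 + 0.86·0.23 = 0.438900 + 0.197800 = 0.636700
The poor earnings report-present share is 0.86·0.23 = 0.197800.
P(poor earnings report | price drop, sector-wide selloff) = 0.197800 / 0.636700 ≈ 0.3107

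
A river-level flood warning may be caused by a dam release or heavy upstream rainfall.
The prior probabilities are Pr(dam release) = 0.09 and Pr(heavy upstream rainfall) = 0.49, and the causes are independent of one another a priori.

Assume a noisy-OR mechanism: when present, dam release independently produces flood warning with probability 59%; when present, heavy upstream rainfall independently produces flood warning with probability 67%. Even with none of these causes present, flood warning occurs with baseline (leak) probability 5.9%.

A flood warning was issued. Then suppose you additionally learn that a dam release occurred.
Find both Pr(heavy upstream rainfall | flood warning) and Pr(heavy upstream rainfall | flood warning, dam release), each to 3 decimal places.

Under noisy-OR, P(flood warning | causes) = 1 − (1−0.059)·∏(1−qᵢ) over the active causes.
Weight on heavy upstream rainfall=true, given the evidence: 0.307435 + 0.038485 = 0.345920
The normalizing constant is 0.059·0.91·0.51 + 0.68947·0.91·0.49 + 0.61419·0.09·0.51 + 0.872683·0.09·0.49 = 0.401493
P(heavy upstream rainfall | flood warning) = 0.345920/0.401493 ≈ 0.862

Now also conditioning on dam release=true:
For the numerator, keep only heavy upstream rainfall=true terms: 0.872683*0.49 = 0.427615
The normalizing constant is 0.61419*0.51 + 0.872683*0.49 = 0.740852
Posterior = 0.427615 / 0.740852 ≈ 0.577
— dam release explains away the evidence for heavy upstream rainfall.

Pr(heavy upstream rainfall | flood warning) ≈ 0.862; Pr(heavy upstream rainfall | flood warning, dam release) ≈ 0.577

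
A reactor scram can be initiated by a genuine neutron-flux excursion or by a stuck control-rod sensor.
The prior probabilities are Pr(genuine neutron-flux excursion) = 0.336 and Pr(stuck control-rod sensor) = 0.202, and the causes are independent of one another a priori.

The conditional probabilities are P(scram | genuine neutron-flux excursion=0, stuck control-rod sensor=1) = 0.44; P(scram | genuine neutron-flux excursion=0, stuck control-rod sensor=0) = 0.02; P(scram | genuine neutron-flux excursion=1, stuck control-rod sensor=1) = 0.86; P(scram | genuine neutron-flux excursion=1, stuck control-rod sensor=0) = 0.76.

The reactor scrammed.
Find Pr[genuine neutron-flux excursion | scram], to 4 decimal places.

For the numerator, keep only genuine neutron-flux excursion=true terms: 0.203777 + 0.058370 = 0.262147
Denominator P(scram): 0.02*0.664*0.798 + 0.44*0.664*0.202 + 0.76*0.336*0.798 + 0.86*0.336*0.202 = 0.331760
Posterior = 0.262147 / 0.331760 ≈ 0.7902

Pr[genuine neutron-flux excursion | scram] ≈ 0.7902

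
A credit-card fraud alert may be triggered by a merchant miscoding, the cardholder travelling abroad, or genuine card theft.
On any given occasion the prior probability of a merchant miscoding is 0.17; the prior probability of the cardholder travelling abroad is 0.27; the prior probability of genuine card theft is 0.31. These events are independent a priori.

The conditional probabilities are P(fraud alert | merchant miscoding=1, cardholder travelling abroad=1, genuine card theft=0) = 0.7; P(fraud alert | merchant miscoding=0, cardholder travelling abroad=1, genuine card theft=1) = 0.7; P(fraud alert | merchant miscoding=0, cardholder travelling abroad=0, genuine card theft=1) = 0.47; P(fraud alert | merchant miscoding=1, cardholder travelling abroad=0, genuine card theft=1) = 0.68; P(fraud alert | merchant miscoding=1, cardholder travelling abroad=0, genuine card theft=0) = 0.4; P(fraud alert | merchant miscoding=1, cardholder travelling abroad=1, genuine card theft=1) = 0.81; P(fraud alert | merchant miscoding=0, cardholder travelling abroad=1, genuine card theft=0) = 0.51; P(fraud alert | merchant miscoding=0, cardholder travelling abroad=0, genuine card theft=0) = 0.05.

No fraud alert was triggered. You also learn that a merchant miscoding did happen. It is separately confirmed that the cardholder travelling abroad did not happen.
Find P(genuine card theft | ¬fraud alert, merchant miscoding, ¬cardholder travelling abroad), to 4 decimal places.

P(genuine card theft | ¬fraud alert, merchant miscoding, ¬cardholder travelling abroad) ≈ 0.1933

For the numerator, keep only genuine card theft=true terms: 0.32*0.31 = 0.099200
Denominator P(¬fraud alert | merchant miscoding, ¬cardholder travelling abroad): 0.6*0.69 + 0.32*0.31 = 0.513200
P(genuine card theft | ¬fraud alert, merchant miscoding, ¬cardholder travelling abroad) = 0.099200/0.513200 ≈ 0.1933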